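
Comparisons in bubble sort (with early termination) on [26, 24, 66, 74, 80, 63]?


Algorithm: bubble sort (with early termination)
Input: [26, 24, 66, 74, 80, 63]
Sorted: [24, 26, 63, 66, 74, 80]

14


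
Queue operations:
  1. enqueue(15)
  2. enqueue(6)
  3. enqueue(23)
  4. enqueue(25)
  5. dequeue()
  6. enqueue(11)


enqueue(15) -> [15]
enqueue(6) -> [15, 6]
enqueue(23) -> [15, 6, 23]
enqueue(25) -> [15, 6, 23, 25]
dequeue()->15, [6, 23, 25]
enqueue(11) -> [6, 23, 25, 11]

Final queue: [6, 23, 25, 11]


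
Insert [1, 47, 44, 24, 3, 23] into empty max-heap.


Insert 1: [1]
Insert 47: [47, 1]
Insert 44: [47, 1, 44]
Insert 24: [47, 24, 44, 1]
Insert 3: [47, 24, 44, 1, 3]
Insert 23: [47, 24, 44, 1, 3, 23]

Final heap: [47, 24, 44, 1, 3, 23]


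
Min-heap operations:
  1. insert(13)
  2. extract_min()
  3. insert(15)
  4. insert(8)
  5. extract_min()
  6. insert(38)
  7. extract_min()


insert(13) -> [13]
extract_min()->13, []
insert(15) -> [15]
insert(8) -> [8, 15]
extract_min()->8, [15]
insert(38) -> [15, 38]
extract_min()->15, [38]

Final heap: [38]


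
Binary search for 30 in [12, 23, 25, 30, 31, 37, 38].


Step 1: lo=0, hi=6, mid=3, val=30

Found at index 3


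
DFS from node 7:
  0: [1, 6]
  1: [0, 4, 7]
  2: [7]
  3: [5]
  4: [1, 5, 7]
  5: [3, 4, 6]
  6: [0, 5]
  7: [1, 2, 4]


Visit 7, push [4, 2, 1]
Visit 1, push [4, 0]
Visit 0, push [6]
Visit 6, push [5]
Visit 5, push [4, 3]
Visit 3, push []
Visit 4, push []
Visit 2, push []

DFS order: [7, 1, 0, 6, 5, 3, 4, 2]


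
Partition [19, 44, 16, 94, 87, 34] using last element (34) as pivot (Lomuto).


Pivot: 34
  19 <= 34: advance i (no swap)
  16 <= 34: swap -> [19, 16, 44, 94, 87, 34]
Place pivot at 2: [19, 16, 34, 94, 87, 44]

Partitioned: [19, 16, 34, 94, 87, 44]


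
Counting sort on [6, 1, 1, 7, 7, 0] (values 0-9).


Input: [6, 1, 1, 7, 7, 0]
Counts: [1, 2, 0, 0, 0, 0, 1, 2, 0, 0]

Sorted: [0, 1, 1, 6, 7, 7]


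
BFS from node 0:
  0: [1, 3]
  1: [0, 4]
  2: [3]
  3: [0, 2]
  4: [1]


Visit 0, enqueue [1, 3]
Visit 1, enqueue [4]
Visit 3, enqueue [2]
Visit 4, enqueue []
Visit 2, enqueue []

BFS order: [0, 1, 3, 4, 2]


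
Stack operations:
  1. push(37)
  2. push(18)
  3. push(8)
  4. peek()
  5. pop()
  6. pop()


push(37) -> [37]
push(18) -> [37, 18]
push(8) -> [37, 18, 8]
peek()->8
pop()->8, [37, 18]
pop()->18, [37]

Final stack: [37]


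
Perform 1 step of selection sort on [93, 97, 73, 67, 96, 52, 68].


Initial: [93, 97, 73, 67, 96, 52, 68]
Step 1: min=52 at 5
  Swap: [52, 97, 73, 67, 96, 93, 68]

After 1 step: [52, 97, 73, 67, 96, 93, 68]


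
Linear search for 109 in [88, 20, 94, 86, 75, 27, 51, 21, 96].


i=0: 88!=109
i=1: 20!=109
i=2: 94!=109
i=3: 86!=109
i=4: 75!=109
i=5: 27!=109
i=6: 51!=109
i=7: 21!=109
i=8: 96!=109

Not found, 9 comps


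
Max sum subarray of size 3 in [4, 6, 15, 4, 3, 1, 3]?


[0:3]: 25
[1:4]: 25
[2:5]: 22
[3:6]: 8
[4:7]: 7

Max: 25 at [0:3]


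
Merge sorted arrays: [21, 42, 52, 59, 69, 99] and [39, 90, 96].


Take 21 from A
Take 39 from B
Take 42 from A
Take 52 from A
Take 59 from A
Take 69 from A
Take 90 from B
Take 96 from B

Merged: [21, 39, 42, 52, 59, 69, 90, 96, 99]


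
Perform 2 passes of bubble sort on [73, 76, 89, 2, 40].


Initial: [73, 76, 89, 2, 40]
Pass 1: [73, 76, 2, 40, 89] (2 swaps)
Pass 2: [73, 2, 40, 76, 89] (2 swaps)

After 2 passes: [73, 2, 40, 76, 89]


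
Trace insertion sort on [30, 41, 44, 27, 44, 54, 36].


Initial: [30, 41, 44, 27, 44, 54, 36]
Insert 41: [30, 41, 44, 27, 44, 54, 36]
Insert 44: [30, 41, 44, 27, 44, 54, 36]
Insert 27: [27, 30, 41, 44, 44, 54, 36]
Insert 44: [27, 30, 41, 44, 44, 54, 36]
Insert 54: [27, 30, 41, 44, 44, 54, 36]
Insert 36: [27, 30, 36, 41, 44, 44, 54]

Sorted: [27, 30, 36, 41, 44, 44, 54]


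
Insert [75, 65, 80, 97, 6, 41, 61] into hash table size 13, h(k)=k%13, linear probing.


Insert 75: h=10 -> slot 10
Insert 65: h=0 -> slot 0
Insert 80: h=2 -> slot 2
Insert 97: h=6 -> slot 6
Insert 6: h=6, 1 probes -> slot 7
Insert 41: h=2, 1 probes -> slot 3
Insert 61: h=9 -> slot 9

Table: [65, None, 80, 41, None, None, 97, 6, None, 61, 75, None, None]


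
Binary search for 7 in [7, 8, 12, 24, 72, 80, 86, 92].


Step 1: lo=0, hi=7, mid=3, val=24
Step 2: lo=0, hi=2, mid=1, val=8
Step 3: lo=0, hi=0, mid=0, val=7

Found at index 0


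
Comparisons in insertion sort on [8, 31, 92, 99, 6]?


Algorithm: insertion sort
Input: [8, 31, 92, 99, 6]
Sorted: [6, 8, 31, 92, 99]

7


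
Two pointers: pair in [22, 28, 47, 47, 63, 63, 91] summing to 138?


lo=0(22)+hi=6(91)=113
lo=1(28)+hi=6(91)=119
lo=2(47)+hi=6(91)=138

Yes: 47+91=138


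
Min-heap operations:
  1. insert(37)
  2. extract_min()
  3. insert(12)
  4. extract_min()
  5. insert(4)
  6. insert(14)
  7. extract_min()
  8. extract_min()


insert(37) -> [37]
extract_min()->37, []
insert(12) -> [12]
extract_min()->12, []
insert(4) -> [4]
insert(14) -> [4, 14]
extract_min()->4, [14]
extract_min()->14, []

Final heap: []


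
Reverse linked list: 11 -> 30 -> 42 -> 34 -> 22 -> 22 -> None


Step 1: curr=11, set curr.next=prev(None) | reversed so far: 11
Step 2: curr=30, set curr.next=prev(11) | reversed so far: 30 -> 11
Step 3: curr=42, set curr.next=prev(30) | reversed so far: 42 -> 30 -> 11
Step 4: curr=34, set curr.next=prev(42) | reversed so far: 34 -> 42 -> 30 -> 11
Step 5: curr=22, set curr.next=prev(34) | reversed so far: 22 -> 34 -> 42 -> 30 -> 11
Step 6: curr=22, set curr.next=prev(22) | reversed so far: 22 -> 22 -> 34 -> 42 -> 30 -> 11

22 -> 22 -> 34 -> 42 -> 30 -> 11 -> None


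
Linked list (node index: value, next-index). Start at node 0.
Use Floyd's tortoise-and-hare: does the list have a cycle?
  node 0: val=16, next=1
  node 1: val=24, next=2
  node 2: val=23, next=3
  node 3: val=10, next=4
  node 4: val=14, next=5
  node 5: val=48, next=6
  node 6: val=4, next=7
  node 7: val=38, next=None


Floyd's tortoise (slow, +1) and hare (fast, +2):
  init: slow=0, fast=0
  step 1: slow=1, fast=2
  step 2: slow=2, fast=4
  step 3: slow=3, fast=6
  step 4: fast 6->7->None, no cycle

Cycle: no


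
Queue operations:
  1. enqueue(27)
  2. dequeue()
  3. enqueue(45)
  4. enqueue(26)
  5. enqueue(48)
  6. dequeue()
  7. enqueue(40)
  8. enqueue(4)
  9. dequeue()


enqueue(27) -> [27]
dequeue()->27, []
enqueue(45) -> [45]
enqueue(26) -> [45, 26]
enqueue(48) -> [45, 26, 48]
dequeue()->45, [26, 48]
enqueue(40) -> [26, 48, 40]
enqueue(4) -> [26, 48, 40, 4]
dequeue()->26, [48, 40, 4]

Final queue: [48, 40, 4]


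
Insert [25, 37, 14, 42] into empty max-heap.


Insert 25: [25]
Insert 37: [37, 25]
Insert 14: [37, 25, 14]
Insert 42: [42, 37, 14, 25]

Final heap: [42, 37, 14, 25]


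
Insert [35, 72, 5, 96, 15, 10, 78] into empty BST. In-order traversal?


Insert 35: root
Insert 72: R from 35
Insert 5: L from 35
Insert 96: R from 35 -> R from 72
Insert 15: L from 35 -> R from 5
Insert 10: L from 35 -> R from 5 -> L from 15
Insert 78: R from 35 -> R from 72 -> L from 96

In-order: [5, 10, 15, 35, 72, 78, 96]


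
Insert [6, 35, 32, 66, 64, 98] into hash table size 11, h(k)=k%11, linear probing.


Insert 6: h=6 -> slot 6
Insert 35: h=2 -> slot 2
Insert 32: h=10 -> slot 10
Insert 66: h=0 -> slot 0
Insert 64: h=9 -> slot 9
Insert 98: h=10, 2 probes -> slot 1

Table: [66, 98, 35, None, None, None, 6, None, None, 64, 32]


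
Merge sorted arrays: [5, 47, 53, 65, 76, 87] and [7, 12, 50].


Take 5 from A
Take 7 from B
Take 12 from B
Take 47 from A
Take 50 from B

Merged: [5, 7, 12, 47, 50, 53, 65, 76, 87]


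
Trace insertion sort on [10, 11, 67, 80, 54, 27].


Initial: [10, 11, 67, 80, 54, 27]
Insert 11: [10, 11, 67, 80, 54, 27]
Insert 67: [10, 11, 67, 80, 54, 27]
Insert 80: [10, 11, 67, 80, 54, 27]
Insert 54: [10, 11, 54, 67, 80, 27]
Insert 27: [10, 11, 27, 54, 67, 80]

Sorted: [10, 11, 27, 54, 67, 80]


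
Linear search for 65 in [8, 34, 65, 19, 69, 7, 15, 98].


i=0: 8!=65
i=1: 34!=65
i=2: 65==65 found!

Found at 2, 3 comps


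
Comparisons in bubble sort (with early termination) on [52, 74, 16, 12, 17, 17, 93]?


Algorithm: bubble sort (with early termination)
Input: [52, 74, 16, 12, 17, 17, 93]
Sorted: [12, 16, 17, 17, 52, 74, 93]

18


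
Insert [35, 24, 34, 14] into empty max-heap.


Insert 35: [35]
Insert 24: [35, 24]
Insert 34: [35, 24, 34]
Insert 14: [35, 24, 34, 14]

Final heap: [35, 24, 34, 14]


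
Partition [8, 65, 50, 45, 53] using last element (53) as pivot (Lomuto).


Pivot: 53
  8 <= 53: advance i (no swap)
  50 <= 53: swap -> [8, 50, 65, 45, 53]
  45 <= 53: swap -> [8, 50, 45, 65, 53]
Place pivot at 3: [8, 50, 45, 53, 65]

Partitioned: [8, 50, 45, 53, 65]


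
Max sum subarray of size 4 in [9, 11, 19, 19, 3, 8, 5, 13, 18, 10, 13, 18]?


[0:4]: 58
[1:5]: 52
[2:6]: 49
[3:7]: 35
[4:8]: 29
[5:9]: 44
[6:10]: 46
[7:11]: 54
[8:12]: 59

Max: 59 at [8:12]


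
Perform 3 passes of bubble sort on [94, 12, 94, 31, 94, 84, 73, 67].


Initial: [94, 12, 94, 31, 94, 84, 73, 67]
Pass 1: [12, 94, 31, 94, 84, 73, 67, 94] (5 swaps)
Pass 2: [12, 31, 94, 84, 73, 67, 94, 94] (4 swaps)
Pass 3: [12, 31, 84, 73, 67, 94, 94, 94] (3 swaps)

After 3 passes: [12, 31, 84, 73, 67, 94, 94, 94]


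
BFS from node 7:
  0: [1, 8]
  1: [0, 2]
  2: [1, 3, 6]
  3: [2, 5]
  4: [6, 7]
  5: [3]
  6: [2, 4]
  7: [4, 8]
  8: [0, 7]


Visit 7, enqueue [4, 8]
Visit 4, enqueue [6]
Visit 8, enqueue [0]
Visit 6, enqueue [2]
Visit 0, enqueue [1]
Visit 2, enqueue [3]
Visit 1, enqueue []
Visit 3, enqueue [5]
Visit 5, enqueue []

BFS order: [7, 4, 8, 6, 0, 2, 1, 3, 5]


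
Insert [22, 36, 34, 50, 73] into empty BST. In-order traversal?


Insert 22: root
Insert 36: R from 22
Insert 34: R from 22 -> L from 36
Insert 50: R from 22 -> R from 36
Insert 73: R from 22 -> R from 36 -> R from 50

In-order: [22, 34, 36, 50, 73]


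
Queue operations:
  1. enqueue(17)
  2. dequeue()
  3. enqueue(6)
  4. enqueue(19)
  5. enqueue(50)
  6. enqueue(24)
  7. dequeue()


enqueue(17) -> [17]
dequeue()->17, []
enqueue(6) -> [6]
enqueue(19) -> [6, 19]
enqueue(50) -> [6, 19, 50]
enqueue(24) -> [6, 19, 50, 24]
dequeue()->6, [19, 50, 24]

Final queue: [19, 50, 24]


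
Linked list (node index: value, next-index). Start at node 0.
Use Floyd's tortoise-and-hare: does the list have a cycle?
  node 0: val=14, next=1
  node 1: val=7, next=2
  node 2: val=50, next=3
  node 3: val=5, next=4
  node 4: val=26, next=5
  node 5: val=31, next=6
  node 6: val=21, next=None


Floyd's tortoise (slow, +1) and hare (fast, +2):
  init: slow=0, fast=0
  step 1: slow=1, fast=2
  step 2: slow=2, fast=4
  step 3: slow=3, fast=6
  step 4: fast -> None, no cycle

Cycle: no


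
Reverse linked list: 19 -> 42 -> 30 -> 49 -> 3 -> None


Step 1: curr=19, set curr.next=prev(None) | reversed so far: 19
Step 2: curr=42, set curr.next=prev(19) | reversed so far: 42 -> 19
Step 3: curr=30, set curr.next=prev(42) | reversed so far: 30 -> 42 -> 19
Step 4: curr=49, set curr.next=prev(30) | reversed so far: 49 -> 30 -> 42 -> 19
Step 5: curr=3, set curr.next=prev(49) | reversed so far: 3 -> 49 -> 30 -> 42 -> 19

3 -> 49 -> 30 -> 42 -> 19 -> None


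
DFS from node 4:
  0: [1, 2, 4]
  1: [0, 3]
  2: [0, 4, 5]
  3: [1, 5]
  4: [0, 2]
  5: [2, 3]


Visit 4, push [2, 0]
Visit 0, push [2, 1]
Visit 1, push [3]
Visit 3, push [5]
Visit 5, push [2]
Visit 2, push []

DFS order: [4, 0, 1, 3, 5, 2]


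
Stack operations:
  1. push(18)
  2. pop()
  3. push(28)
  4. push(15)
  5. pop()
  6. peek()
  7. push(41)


push(18) -> [18]
pop()->18, []
push(28) -> [28]
push(15) -> [28, 15]
pop()->15, [28]
peek()->28
push(41) -> [28, 41]

Final stack: [28, 41]


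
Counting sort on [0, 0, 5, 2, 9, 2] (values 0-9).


Input: [0, 0, 5, 2, 9, 2]
Counts: [2, 0, 2, 0, 0, 1, 0, 0, 0, 1]

Sorted: [0, 0, 2, 2, 5, 9]


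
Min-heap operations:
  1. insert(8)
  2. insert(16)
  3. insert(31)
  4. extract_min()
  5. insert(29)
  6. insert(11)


insert(8) -> [8]
insert(16) -> [8, 16]
insert(31) -> [8, 16, 31]
extract_min()->8, [16, 31]
insert(29) -> [16, 31, 29]
insert(11) -> [11, 16, 29, 31]

Final heap: [11, 16, 29, 31]


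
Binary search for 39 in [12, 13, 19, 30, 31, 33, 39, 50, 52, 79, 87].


Step 1: lo=0, hi=10, mid=5, val=33
Step 2: lo=6, hi=10, mid=8, val=52
Step 3: lo=6, hi=7, mid=6, val=39

Found at index 6


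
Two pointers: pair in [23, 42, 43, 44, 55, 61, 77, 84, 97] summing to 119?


lo=0(23)+hi=8(97)=120
lo=0(23)+hi=7(84)=107
lo=1(42)+hi=7(84)=126
lo=1(42)+hi=6(77)=119

Yes: 42+77=119


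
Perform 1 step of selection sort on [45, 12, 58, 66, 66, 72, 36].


Initial: [45, 12, 58, 66, 66, 72, 36]
Step 1: min=12 at 1
  Swap: [12, 45, 58, 66, 66, 72, 36]

After 1 step: [12, 45, 58, 66, 66, 72, 36]


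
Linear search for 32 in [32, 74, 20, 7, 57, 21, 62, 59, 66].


i=0: 32==32 found!

Found at 0, 1 comps


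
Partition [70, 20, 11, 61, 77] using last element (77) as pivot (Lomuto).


Pivot: 77
  70 <= 77: advance i (no swap)
  20 <= 77: advance i (no swap)
  11 <= 77: advance i (no swap)
  61 <= 77: advance i (no swap)
Place pivot at 4: [70, 20, 11, 61, 77]

Partitioned: [70, 20, 11, 61, 77]


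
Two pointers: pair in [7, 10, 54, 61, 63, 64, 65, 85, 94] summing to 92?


lo=0(7)+hi=8(94)=101
lo=0(7)+hi=7(85)=92

Yes: 7+85=92


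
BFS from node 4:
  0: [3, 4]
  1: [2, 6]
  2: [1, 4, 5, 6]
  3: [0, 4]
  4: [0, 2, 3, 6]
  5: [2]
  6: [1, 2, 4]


Visit 4, enqueue [0, 2, 3, 6]
Visit 0, enqueue []
Visit 2, enqueue [1, 5]
Visit 3, enqueue []
Visit 6, enqueue []
Visit 1, enqueue []
Visit 5, enqueue []

BFS order: [4, 0, 2, 3, 6, 1, 5]


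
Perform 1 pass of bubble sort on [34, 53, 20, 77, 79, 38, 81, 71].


Initial: [34, 53, 20, 77, 79, 38, 81, 71]
Pass 1: [34, 20, 53, 77, 38, 79, 71, 81] (3 swaps)

After 1 pass: [34, 20, 53, 77, 38, 79, 71, 81]


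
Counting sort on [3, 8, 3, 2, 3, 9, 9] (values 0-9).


Input: [3, 8, 3, 2, 3, 9, 9]
Counts: [0, 0, 1, 3, 0, 0, 0, 0, 1, 2]

Sorted: [2, 3, 3, 3, 8, 9, 9]


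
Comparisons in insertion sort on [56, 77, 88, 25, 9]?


Algorithm: insertion sort
Input: [56, 77, 88, 25, 9]
Sorted: [9, 25, 56, 77, 88]

9


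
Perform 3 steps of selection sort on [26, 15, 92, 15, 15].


Initial: [26, 15, 92, 15, 15]
Step 1: min=15 at 1
  Swap: [15, 26, 92, 15, 15]
Step 2: min=15 at 3
  Swap: [15, 15, 92, 26, 15]
Step 3: min=15 at 4
  Swap: [15, 15, 15, 26, 92]

After 3 steps: [15, 15, 15, 26, 92]


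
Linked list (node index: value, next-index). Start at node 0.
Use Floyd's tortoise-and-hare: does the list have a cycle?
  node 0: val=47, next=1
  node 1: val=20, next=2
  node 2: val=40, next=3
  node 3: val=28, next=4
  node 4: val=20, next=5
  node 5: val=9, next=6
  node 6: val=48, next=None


Floyd's tortoise (slow, +1) and hare (fast, +2):
  init: slow=0, fast=0
  step 1: slow=1, fast=2
  step 2: slow=2, fast=4
  step 3: slow=3, fast=6
  step 4: fast -> None, no cycle

Cycle: no


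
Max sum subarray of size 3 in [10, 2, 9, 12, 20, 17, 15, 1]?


[0:3]: 21
[1:4]: 23
[2:5]: 41
[3:6]: 49
[4:7]: 52
[5:8]: 33

Max: 52 at [4:7]


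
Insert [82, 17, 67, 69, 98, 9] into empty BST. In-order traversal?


Insert 82: root
Insert 17: L from 82
Insert 67: L from 82 -> R from 17
Insert 69: L from 82 -> R from 17 -> R from 67
Insert 98: R from 82
Insert 9: L from 82 -> L from 17

In-order: [9, 17, 67, 69, 82, 98]


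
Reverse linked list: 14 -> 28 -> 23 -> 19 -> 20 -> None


Step 1: curr=14, set curr.next=prev(None) | reversed so far: 14
Step 2: curr=28, set curr.next=prev(14) | reversed so far: 28 -> 14
Step 3: curr=23, set curr.next=prev(28) | reversed so far: 23 -> 28 -> 14
Step 4: curr=19, set curr.next=prev(23) | reversed so far: 19 -> 23 -> 28 -> 14
Step 5: curr=20, set curr.next=prev(19) | reversed so far: 20 -> 19 -> 23 -> 28 -> 14

20 -> 19 -> 23 -> 28 -> 14 -> None


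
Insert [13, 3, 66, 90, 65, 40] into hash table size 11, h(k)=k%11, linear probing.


Insert 13: h=2 -> slot 2
Insert 3: h=3 -> slot 3
Insert 66: h=0 -> slot 0
Insert 90: h=2, 2 probes -> slot 4
Insert 65: h=10 -> slot 10
Insert 40: h=7 -> slot 7

Table: [66, None, 13, 3, 90, None, None, 40, None, None, 65]


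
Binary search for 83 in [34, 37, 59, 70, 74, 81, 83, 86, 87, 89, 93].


Step 1: lo=0, hi=10, mid=5, val=81
Step 2: lo=6, hi=10, mid=8, val=87
Step 3: lo=6, hi=7, mid=6, val=83

Found at index 6


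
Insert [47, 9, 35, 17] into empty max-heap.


Insert 47: [47]
Insert 9: [47, 9]
Insert 35: [47, 9, 35]
Insert 17: [47, 17, 35, 9]

Final heap: [47, 17, 35, 9]


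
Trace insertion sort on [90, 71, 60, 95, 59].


Initial: [90, 71, 60, 95, 59]
Insert 71: [71, 90, 60, 95, 59]
Insert 60: [60, 71, 90, 95, 59]
Insert 95: [60, 71, 90, 95, 59]
Insert 59: [59, 60, 71, 90, 95]

Sorted: [59, 60, 71, 90, 95]


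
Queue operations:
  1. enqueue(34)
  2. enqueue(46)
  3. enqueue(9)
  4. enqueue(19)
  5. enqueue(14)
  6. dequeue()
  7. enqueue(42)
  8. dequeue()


enqueue(34) -> [34]
enqueue(46) -> [34, 46]
enqueue(9) -> [34, 46, 9]
enqueue(19) -> [34, 46, 9, 19]
enqueue(14) -> [34, 46, 9, 19, 14]
dequeue()->34, [46, 9, 19, 14]
enqueue(42) -> [46, 9, 19, 14, 42]
dequeue()->46, [9, 19, 14, 42]

Final queue: [9, 19, 14, 42]


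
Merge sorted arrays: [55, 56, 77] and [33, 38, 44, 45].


Take 33 from B
Take 38 from B
Take 44 from B
Take 45 from B

Merged: [33, 38, 44, 45, 55, 56, 77]


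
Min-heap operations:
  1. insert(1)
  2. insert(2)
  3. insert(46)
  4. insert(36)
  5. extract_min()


insert(1) -> [1]
insert(2) -> [1, 2]
insert(46) -> [1, 2, 46]
insert(36) -> [1, 2, 46, 36]
extract_min()->1, [2, 36, 46]

Final heap: [2, 36, 46]


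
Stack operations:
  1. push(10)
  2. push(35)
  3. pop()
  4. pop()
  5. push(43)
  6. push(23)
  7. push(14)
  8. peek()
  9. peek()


push(10) -> [10]
push(35) -> [10, 35]
pop()->35, [10]
pop()->10, []
push(43) -> [43]
push(23) -> [43, 23]
push(14) -> [43, 23, 14]
peek()->14
peek()->14

Final stack: [43, 23, 14]


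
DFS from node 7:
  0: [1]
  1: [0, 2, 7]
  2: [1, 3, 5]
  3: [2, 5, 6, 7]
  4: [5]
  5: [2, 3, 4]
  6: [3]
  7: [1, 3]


Visit 7, push [3, 1]
Visit 1, push [2, 0]
Visit 0, push []
Visit 2, push [5, 3]
Visit 3, push [6, 5]
Visit 5, push [4]
Visit 4, push []
Visit 6, push []

DFS order: [7, 1, 0, 2, 3, 5, 4, 6]


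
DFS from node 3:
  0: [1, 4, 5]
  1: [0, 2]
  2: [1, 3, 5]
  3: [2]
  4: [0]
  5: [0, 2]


Visit 3, push [2]
Visit 2, push [5, 1]
Visit 1, push [0]
Visit 0, push [5, 4]
Visit 4, push []
Visit 5, push []

DFS order: [3, 2, 1, 0, 4, 5]


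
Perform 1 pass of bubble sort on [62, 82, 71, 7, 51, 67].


Initial: [62, 82, 71, 7, 51, 67]
Pass 1: [62, 71, 7, 51, 67, 82] (4 swaps)

After 1 pass: [62, 71, 7, 51, 67, 82]


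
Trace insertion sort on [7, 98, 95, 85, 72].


Initial: [7, 98, 95, 85, 72]
Insert 98: [7, 98, 95, 85, 72]
Insert 95: [7, 95, 98, 85, 72]
Insert 85: [7, 85, 95, 98, 72]
Insert 72: [7, 72, 85, 95, 98]

Sorted: [7, 72, 85, 95, 98]


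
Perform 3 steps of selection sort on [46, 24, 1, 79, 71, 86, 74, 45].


Initial: [46, 24, 1, 79, 71, 86, 74, 45]
Step 1: min=1 at 2
  Swap: [1, 24, 46, 79, 71, 86, 74, 45]
Step 2: min=24 at 1
  Swap: [1, 24, 46, 79, 71, 86, 74, 45]
Step 3: min=45 at 7
  Swap: [1, 24, 45, 79, 71, 86, 74, 46]

After 3 steps: [1, 24, 45, 79, 71, 86, 74, 46]


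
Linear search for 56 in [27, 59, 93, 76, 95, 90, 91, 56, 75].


i=0: 27!=56
i=1: 59!=56
i=2: 93!=56
i=3: 76!=56
i=4: 95!=56
i=5: 90!=56
i=6: 91!=56
i=7: 56==56 found!

Found at 7, 8 comps


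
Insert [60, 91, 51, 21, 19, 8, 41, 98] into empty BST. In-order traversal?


Insert 60: root
Insert 91: R from 60
Insert 51: L from 60
Insert 21: L from 60 -> L from 51
Insert 19: L from 60 -> L from 51 -> L from 21
Insert 8: L from 60 -> L from 51 -> L from 21 -> L from 19
Insert 41: L from 60 -> L from 51 -> R from 21
Insert 98: R from 60 -> R from 91

In-order: [8, 19, 21, 41, 51, 60, 91, 98]


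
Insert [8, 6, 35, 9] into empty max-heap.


Insert 8: [8]
Insert 6: [8, 6]
Insert 35: [35, 6, 8]
Insert 9: [35, 9, 8, 6]

Final heap: [35, 9, 8, 6]


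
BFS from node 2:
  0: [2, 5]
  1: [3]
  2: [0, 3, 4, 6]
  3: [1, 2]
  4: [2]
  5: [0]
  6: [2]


Visit 2, enqueue [0, 3, 4, 6]
Visit 0, enqueue [5]
Visit 3, enqueue [1]
Visit 4, enqueue []
Visit 6, enqueue []
Visit 5, enqueue []
Visit 1, enqueue []

BFS order: [2, 0, 3, 4, 6, 5, 1]


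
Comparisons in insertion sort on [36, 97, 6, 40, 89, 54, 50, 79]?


Algorithm: insertion sort
Input: [36, 97, 6, 40, 89, 54, 50, 79]
Sorted: [6, 36, 40, 50, 54, 79, 89, 97]

17


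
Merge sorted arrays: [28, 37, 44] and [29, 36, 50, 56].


Take 28 from A
Take 29 from B
Take 36 from B
Take 37 from A
Take 44 from A

Merged: [28, 29, 36, 37, 44, 50, 56]


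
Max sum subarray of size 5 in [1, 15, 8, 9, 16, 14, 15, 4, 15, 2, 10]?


[0:5]: 49
[1:6]: 62
[2:7]: 62
[3:8]: 58
[4:9]: 64
[5:10]: 50
[6:11]: 46

Max: 64 at [4:9]


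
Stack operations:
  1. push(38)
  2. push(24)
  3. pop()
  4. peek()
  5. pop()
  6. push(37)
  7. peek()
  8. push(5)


push(38) -> [38]
push(24) -> [38, 24]
pop()->24, [38]
peek()->38
pop()->38, []
push(37) -> [37]
peek()->37
push(5) -> [37, 5]

Final stack: [37, 5]


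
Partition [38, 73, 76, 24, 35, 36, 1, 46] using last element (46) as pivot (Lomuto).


Pivot: 46
  38 <= 46: advance i (no swap)
  24 <= 46: swap -> [38, 24, 76, 73, 35, 36, 1, 46]
  35 <= 46: swap -> [38, 24, 35, 73, 76, 36, 1, 46]
  36 <= 46: swap -> [38, 24, 35, 36, 76, 73, 1, 46]
  1 <= 46: swap -> [38, 24, 35, 36, 1, 73, 76, 46]
Place pivot at 5: [38, 24, 35, 36, 1, 46, 76, 73]

Partitioned: [38, 24, 35, 36, 1, 46, 76, 73]


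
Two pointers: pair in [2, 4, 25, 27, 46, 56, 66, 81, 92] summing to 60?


lo=0(2)+hi=8(92)=94
lo=0(2)+hi=7(81)=83
lo=0(2)+hi=6(66)=68
lo=0(2)+hi=5(56)=58
lo=1(4)+hi=5(56)=60

Yes: 4+56=60


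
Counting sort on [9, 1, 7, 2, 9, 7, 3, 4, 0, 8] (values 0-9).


Input: [9, 1, 7, 2, 9, 7, 3, 4, 0, 8]
Counts: [1, 1, 1, 1, 1, 0, 0, 2, 1, 2]

Sorted: [0, 1, 2, 3, 4, 7, 7, 8, 9, 9]


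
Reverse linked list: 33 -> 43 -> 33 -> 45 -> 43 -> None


Step 1: curr=33, set curr.next=prev(None) | reversed so far: 33
Step 2: curr=43, set curr.next=prev(33) | reversed so far: 43 -> 33
Step 3: curr=33, set curr.next=prev(43) | reversed so far: 33 -> 43 -> 33
Step 4: curr=45, set curr.next=prev(33) | reversed so far: 45 -> 33 -> 43 -> 33
Step 5: curr=43, set curr.next=prev(45) | reversed so far: 43 -> 45 -> 33 -> 43 -> 33

43 -> 45 -> 33 -> 43 -> 33 -> None


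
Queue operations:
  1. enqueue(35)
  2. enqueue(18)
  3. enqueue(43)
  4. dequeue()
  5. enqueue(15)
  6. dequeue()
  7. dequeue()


enqueue(35) -> [35]
enqueue(18) -> [35, 18]
enqueue(43) -> [35, 18, 43]
dequeue()->35, [18, 43]
enqueue(15) -> [18, 43, 15]
dequeue()->18, [43, 15]
dequeue()->43, [15]

Final queue: [15]


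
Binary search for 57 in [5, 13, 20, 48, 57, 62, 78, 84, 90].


Step 1: lo=0, hi=8, mid=4, val=57

Found at index 4


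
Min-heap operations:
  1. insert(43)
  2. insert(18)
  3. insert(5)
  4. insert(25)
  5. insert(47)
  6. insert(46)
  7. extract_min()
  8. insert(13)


insert(43) -> [43]
insert(18) -> [18, 43]
insert(5) -> [5, 43, 18]
insert(25) -> [5, 25, 18, 43]
insert(47) -> [5, 25, 18, 43, 47]
insert(46) -> [5, 25, 18, 43, 47, 46]
extract_min()->5, [18, 25, 46, 43, 47]
insert(13) -> [13, 25, 18, 43, 47, 46]

Final heap: [13, 25, 18, 43, 47, 46]


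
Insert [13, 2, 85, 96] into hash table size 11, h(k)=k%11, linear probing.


Insert 13: h=2 -> slot 2
Insert 2: h=2, 1 probes -> slot 3
Insert 85: h=8 -> slot 8
Insert 96: h=8, 1 probes -> slot 9

Table: [None, None, 13, 2, None, None, None, None, 85, 96, None]


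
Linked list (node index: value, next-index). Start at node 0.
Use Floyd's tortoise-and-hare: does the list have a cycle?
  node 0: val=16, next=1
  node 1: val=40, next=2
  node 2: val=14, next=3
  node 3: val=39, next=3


Floyd's tortoise (slow, +1) and hare (fast, +2):
  init: slow=0, fast=0
  step 1: slow=1, fast=2
  step 2: slow=2, fast=3
  step 3: slow=3, fast=3
  slow == fast at node 3: cycle detected

Cycle: yes


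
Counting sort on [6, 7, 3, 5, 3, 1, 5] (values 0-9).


Input: [6, 7, 3, 5, 3, 1, 5]
Counts: [0, 1, 0, 2, 0, 2, 1, 1, 0, 0]

Sorted: [1, 3, 3, 5, 5, 6, 7]


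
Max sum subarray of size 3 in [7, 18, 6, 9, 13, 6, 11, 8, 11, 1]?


[0:3]: 31
[1:4]: 33
[2:5]: 28
[3:6]: 28
[4:7]: 30
[5:8]: 25
[6:9]: 30
[7:10]: 20

Max: 33 at [1:4]


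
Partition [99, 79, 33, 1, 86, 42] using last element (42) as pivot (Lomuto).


Pivot: 42
  33 <= 42: swap -> [33, 79, 99, 1, 86, 42]
  1 <= 42: swap -> [33, 1, 99, 79, 86, 42]
Place pivot at 2: [33, 1, 42, 79, 86, 99]

Partitioned: [33, 1, 42, 79, 86, 99]


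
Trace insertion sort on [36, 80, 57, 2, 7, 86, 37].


Initial: [36, 80, 57, 2, 7, 86, 37]
Insert 80: [36, 80, 57, 2, 7, 86, 37]
Insert 57: [36, 57, 80, 2, 7, 86, 37]
Insert 2: [2, 36, 57, 80, 7, 86, 37]
Insert 7: [2, 7, 36, 57, 80, 86, 37]
Insert 86: [2, 7, 36, 57, 80, 86, 37]
Insert 37: [2, 7, 36, 37, 57, 80, 86]

Sorted: [2, 7, 36, 37, 57, 80, 86]


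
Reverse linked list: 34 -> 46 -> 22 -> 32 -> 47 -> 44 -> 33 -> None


Step 1: curr=34, set curr.next=prev(None) | reversed so far: 34
Step 2: curr=46, set curr.next=prev(34) | reversed so far: 46 -> 34
Step 3: curr=22, set curr.next=prev(46) | reversed so far: 22 -> 46 -> 34
Step 4: curr=32, set curr.next=prev(22) | reversed so far: 32 -> 22 -> 46 -> 34
Step 5: curr=47, set curr.next=prev(32) | reversed so far: 47 -> 32 -> 22 -> 46 -> 34
Step 6: curr=44, set curr.next=prev(47) | reversed so far: 44 -> 47 -> 32 -> 22 -> 46 -> 34
Step 7: curr=33, set curr.next=prev(44) | reversed so far: 33 -> 44 -> 47 -> 32 -> 22 -> 46 -> 34

33 -> 44 -> 47 -> 32 -> 22 -> 46 -> 34 -> None


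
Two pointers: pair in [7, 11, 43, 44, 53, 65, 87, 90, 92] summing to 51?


lo=0(7)+hi=8(92)=99
lo=0(7)+hi=7(90)=97
lo=0(7)+hi=6(87)=94
lo=0(7)+hi=5(65)=72
lo=0(7)+hi=4(53)=60
lo=0(7)+hi=3(44)=51

Yes: 7+44=51


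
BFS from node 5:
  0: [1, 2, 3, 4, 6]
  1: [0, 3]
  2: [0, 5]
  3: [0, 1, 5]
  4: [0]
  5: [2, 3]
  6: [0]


Visit 5, enqueue [2, 3]
Visit 2, enqueue [0]
Visit 3, enqueue [1]
Visit 0, enqueue [4, 6]
Visit 1, enqueue []
Visit 4, enqueue []
Visit 6, enqueue []

BFS order: [5, 2, 3, 0, 1, 4, 6]


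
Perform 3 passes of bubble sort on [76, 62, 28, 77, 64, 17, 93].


Initial: [76, 62, 28, 77, 64, 17, 93]
Pass 1: [62, 28, 76, 64, 17, 77, 93] (4 swaps)
Pass 2: [28, 62, 64, 17, 76, 77, 93] (3 swaps)
Pass 3: [28, 62, 17, 64, 76, 77, 93] (1 swaps)

After 3 passes: [28, 62, 17, 64, 76, 77, 93]


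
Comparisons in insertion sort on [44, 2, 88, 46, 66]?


Algorithm: insertion sort
Input: [44, 2, 88, 46, 66]
Sorted: [2, 44, 46, 66, 88]

6


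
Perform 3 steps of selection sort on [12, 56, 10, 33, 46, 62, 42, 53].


Initial: [12, 56, 10, 33, 46, 62, 42, 53]
Step 1: min=10 at 2
  Swap: [10, 56, 12, 33, 46, 62, 42, 53]
Step 2: min=12 at 2
  Swap: [10, 12, 56, 33, 46, 62, 42, 53]
Step 3: min=33 at 3
  Swap: [10, 12, 33, 56, 46, 62, 42, 53]

After 3 steps: [10, 12, 33, 56, 46, 62, 42, 53]


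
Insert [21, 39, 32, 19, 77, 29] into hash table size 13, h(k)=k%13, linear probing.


Insert 21: h=8 -> slot 8
Insert 39: h=0 -> slot 0
Insert 32: h=6 -> slot 6
Insert 19: h=6, 1 probes -> slot 7
Insert 77: h=12 -> slot 12
Insert 29: h=3 -> slot 3

Table: [39, None, None, 29, None, None, 32, 19, 21, None, None, None, 77]


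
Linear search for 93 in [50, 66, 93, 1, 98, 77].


i=0: 50!=93
i=1: 66!=93
i=2: 93==93 found!

Found at 2, 3 comps


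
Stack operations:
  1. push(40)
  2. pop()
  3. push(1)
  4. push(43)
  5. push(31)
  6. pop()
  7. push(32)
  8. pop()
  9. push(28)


push(40) -> [40]
pop()->40, []
push(1) -> [1]
push(43) -> [1, 43]
push(31) -> [1, 43, 31]
pop()->31, [1, 43]
push(32) -> [1, 43, 32]
pop()->32, [1, 43]
push(28) -> [1, 43, 28]

Final stack: [1, 43, 28]


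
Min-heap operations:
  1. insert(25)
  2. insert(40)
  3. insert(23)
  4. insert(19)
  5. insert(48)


insert(25) -> [25]
insert(40) -> [25, 40]
insert(23) -> [23, 40, 25]
insert(19) -> [19, 23, 25, 40]
insert(48) -> [19, 23, 25, 40, 48]

Final heap: [19, 23, 25, 40, 48]


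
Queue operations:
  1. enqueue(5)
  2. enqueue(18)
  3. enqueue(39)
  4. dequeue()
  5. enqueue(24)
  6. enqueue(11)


enqueue(5) -> [5]
enqueue(18) -> [5, 18]
enqueue(39) -> [5, 18, 39]
dequeue()->5, [18, 39]
enqueue(24) -> [18, 39, 24]
enqueue(11) -> [18, 39, 24, 11]

Final queue: [18, 39, 24, 11]


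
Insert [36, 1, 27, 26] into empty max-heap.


Insert 36: [36]
Insert 1: [36, 1]
Insert 27: [36, 1, 27]
Insert 26: [36, 26, 27, 1]

Final heap: [36, 26, 27, 1]


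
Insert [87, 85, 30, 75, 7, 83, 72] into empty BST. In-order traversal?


Insert 87: root
Insert 85: L from 87
Insert 30: L from 87 -> L from 85
Insert 75: L from 87 -> L from 85 -> R from 30
Insert 7: L from 87 -> L from 85 -> L from 30
Insert 83: L from 87 -> L from 85 -> R from 30 -> R from 75
Insert 72: L from 87 -> L from 85 -> R from 30 -> L from 75

In-order: [7, 30, 72, 75, 83, 85, 87]


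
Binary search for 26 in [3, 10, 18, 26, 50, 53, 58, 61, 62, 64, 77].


Step 1: lo=0, hi=10, mid=5, val=53
Step 2: lo=0, hi=4, mid=2, val=18
Step 3: lo=3, hi=4, mid=3, val=26

Found at index 3


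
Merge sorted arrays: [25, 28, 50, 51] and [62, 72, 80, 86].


Take 25 from A
Take 28 from A
Take 50 from A
Take 51 from A

Merged: [25, 28, 50, 51, 62, 72, 80, 86]


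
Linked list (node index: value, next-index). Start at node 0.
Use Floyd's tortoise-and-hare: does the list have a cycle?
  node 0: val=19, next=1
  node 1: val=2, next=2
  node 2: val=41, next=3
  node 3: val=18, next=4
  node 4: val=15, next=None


Floyd's tortoise (slow, +1) and hare (fast, +2):
  init: slow=0, fast=0
  step 1: slow=1, fast=2
  step 2: slow=2, fast=4
  step 3: fast -> None, no cycle

Cycle: no


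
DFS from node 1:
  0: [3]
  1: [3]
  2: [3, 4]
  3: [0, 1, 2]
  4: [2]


Visit 1, push [3]
Visit 3, push [2, 0]
Visit 0, push []
Visit 2, push [4]
Visit 4, push []

DFS order: [1, 3, 0, 2, 4]


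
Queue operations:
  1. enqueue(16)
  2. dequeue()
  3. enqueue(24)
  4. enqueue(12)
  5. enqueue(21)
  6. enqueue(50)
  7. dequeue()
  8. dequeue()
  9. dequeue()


enqueue(16) -> [16]
dequeue()->16, []
enqueue(24) -> [24]
enqueue(12) -> [24, 12]
enqueue(21) -> [24, 12, 21]
enqueue(50) -> [24, 12, 21, 50]
dequeue()->24, [12, 21, 50]
dequeue()->12, [21, 50]
dequeue()->21, [50]

Final queue: [50]


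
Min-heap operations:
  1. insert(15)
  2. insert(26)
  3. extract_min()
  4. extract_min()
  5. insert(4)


insert(15) -> [15]
insert(26) -> [15, 26]
extract_min()->15, [26]
extract_min()->26, []
insert(4) -> [4]

Final heap: [4]


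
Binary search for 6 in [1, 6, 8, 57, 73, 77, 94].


Step 1: lo=0, hi=6, mid=3, val=57
Step 2: lo=0, hi=2, mid=1, val=6

Found at index 1


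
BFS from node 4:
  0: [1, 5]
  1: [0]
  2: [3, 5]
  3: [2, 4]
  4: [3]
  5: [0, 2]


Visit 4, enqueue [3]
Visit 3, enqueue [2]
Visit 2, enqueue [5]
Visit 5, enqueue [0]
Visit 0, enqueue [1]
Visit 1, enqueue []

BFS order: [4, 3, 2, 5, 0, 1]


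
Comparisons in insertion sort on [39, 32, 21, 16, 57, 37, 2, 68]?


Algorithm: insertion sort
Input: [39, 32, 21, 16, 57, 37, 2, 68]
Sorted: [2, 16, 21, 32, 37, 39, 57, 68]

17


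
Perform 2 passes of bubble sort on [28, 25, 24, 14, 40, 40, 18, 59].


Initial: [28, 25, 24, 14, 40, 40, 18, 59]
Pass 1: [25, 24, 14, 28, 40, 18, 40, 59] (4 swaps)
Pass 2: [24, 14, 25, 28, 18, 40, 40, 59] (3 swaps)

After 2 passes: [24, 14, 25, 28, 18, 40, 40, 59]


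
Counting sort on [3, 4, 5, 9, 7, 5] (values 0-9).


Input: [3, 4, 5, 9, 7, 5]
Counts: [0, 0, 0, 1, 1, 2, 0, 1, 0, 1]

Sorted: [3, 4, 5, 5, 7, 9]


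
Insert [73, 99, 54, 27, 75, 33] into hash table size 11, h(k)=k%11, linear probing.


Insert 73: h=7 -> slot 7
Insert 99: h=0 -> slot 0
Insert 54: h=10 -> slot 10
Insert 27: h=5 -> slot 5
Insert 75: h=9 -> slot 9
Insert 33: h=0, 1 probes -> slot 1

Table: [99, 33, None, None, None, 27, None, 73, None, 75, 54]


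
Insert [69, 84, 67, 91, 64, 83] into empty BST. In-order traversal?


Insert 69: root
Insert 84: R from 69
Insert 67: L from 69
Insert 91: R from 69 -> R from 84
Insert 64: L from 69 -> L from 67
Insert 83: R from 69 -> L from 84

In-order: [64, 67, 69, 83, 84, 91]


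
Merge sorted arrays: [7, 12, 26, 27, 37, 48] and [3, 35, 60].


Take 3 from B
Take 7 from A
Take 12 from A
Take 26 from A
Take 27 from A
Take 35 from B
Take 37 from A
Take 48 from A

Merged: [3, 7, 12, 26, 27, 35, 37, 48, 60]


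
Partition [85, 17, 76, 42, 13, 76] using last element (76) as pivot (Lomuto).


Pivot: 76
  17 <= 76: swap -> [17, 85, 76, 42, 13, 76]
  76 <= 76: swap -> [17, 76, 85, 42, 13, 76]
  42 <= 76: swap -> [17, 76, 42, 85, 13, 76]
  13 <= 76: swap -> [17, 76, 42, 13, 85, 76]
Place pivot at 4: [17, 76, 42, 13, 76, 85]

Partitioned: [17, 76, 42, 13, 76, 85]


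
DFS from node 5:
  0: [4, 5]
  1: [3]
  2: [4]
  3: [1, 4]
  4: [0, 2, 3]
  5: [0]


Visit 5, push [0]
Visit 0, push [4]
Visit 4, push [3, 2]
Visit 2, push []
Visit 3, push [1]
Visit 1, push []

DFS order: [5, 0, 4, 2, 3, 1]


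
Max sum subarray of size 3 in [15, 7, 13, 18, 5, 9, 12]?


[0:3]: 35
[1:4]: 38
[2:5]: 36
[3:6]: 32
[4:7]: 26

Max: 38 at [1:4]


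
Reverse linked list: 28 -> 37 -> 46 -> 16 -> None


Step 1: curr=28, set curr.next=prev(None) | reversed so far: 28
Step 2: curr=37, set curr.next=prev(28) | reversed so far: 37 -> 28
Step 3: curr=46, set curr.next=prev(37) | reversed so far: 46 -> 37 -> 28
Step 4: curr=16, set curr.next=prev(46) | reversed so far: 16 -> 46 -> 37 -> 28

16 -> 46 -> 37 -> 28 -> None


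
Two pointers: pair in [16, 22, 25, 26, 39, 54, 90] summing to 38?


lo=0(16)+hi=6(90)=106
lo=0(16)+hi=5(54)=70
lo=0(16)+hi=4(39)=55
lo=0(16)+hi=3(26)=42
lo=0(16)+hi=2(25)=41
lo=0(16)+hi=1(22)=38

Yes: 16+22=38


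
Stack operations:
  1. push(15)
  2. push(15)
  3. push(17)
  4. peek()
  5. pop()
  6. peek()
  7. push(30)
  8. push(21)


push(15) -> [15]
push(15) -> [15, 15]
push(17) -> [15, 15, 17]
peek()->17
pop()->17, [15, 15]
peek()->15
push(30) -> [15, 15, 30]
push(21) -> [15, 15, 30, 21]

Final stack: [15, 15, 30, 21]


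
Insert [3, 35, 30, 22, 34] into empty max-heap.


Insert 3: [3]
Insert 35: [35, 3]
Insert 30: [35, 3, 30]
Insert 22: [35, 22, 30, 3]
Insert 34: [35, 34, 30, 3, 22]

Final heap: [35, 34, 30, 3, 22]


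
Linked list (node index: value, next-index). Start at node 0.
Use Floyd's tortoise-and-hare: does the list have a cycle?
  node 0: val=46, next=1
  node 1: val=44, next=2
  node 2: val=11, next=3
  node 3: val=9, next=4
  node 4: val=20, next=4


Floyd's tortoise (slow, +1) and hare (fast, +2):
  init: slow=0, fast=0
  step 1: slow=1, fast=2
  step 2: slow=2, fast=4
  step 3: slow=3, fast=4
  step 4: slow=4, fast=4
  slow == fast at node 4: cycle detected

Cycle: yes


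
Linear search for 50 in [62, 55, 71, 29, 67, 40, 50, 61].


i=0: 62!=50
i=1: 55!=50
i=2: 71!=50
i=3: 29!=50
i=4: 67!=50
i=5: 40!=50
i=6: 50==50 found!

Found at 6, 7 comps


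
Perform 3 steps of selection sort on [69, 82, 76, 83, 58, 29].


Initial: [69, 82, 76, 83, 58, 29]
Step 1: min=29 at 5
  Swap: [29, 82, 76, 83, 58, 69]
Step 2: min=58 at 4
  Swap: [29, 58, 76, 83, 82, 69]
Step 3: min=69 at 5
  Swap: [29, 58, 69, 83, 82, 76]

After 3 steps: [29, 58, 69, 83, 82, 76]


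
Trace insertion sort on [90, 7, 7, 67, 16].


Initial: [90, 7, 7, 67, 16]
Insert 7: [7, 90, 7, 67, 16]
Insert 7: [7, 7, 90, 67, 16]
Insert 67: [7, 7, 67, 90, 16]
Insert 16: [7, 7, 16, 67, 90]

Sorted: [7, 7, 16, 67, 90]


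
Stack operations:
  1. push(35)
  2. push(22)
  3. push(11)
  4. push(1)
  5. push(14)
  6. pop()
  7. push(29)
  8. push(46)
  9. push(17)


push(35) -> [35]
push(22) -> [35, 22]
push(11) -> [35, 22, 11]
push(1) -> [35, 22, 11, 1]
push(14) -> [35, 22, 11, 1, 14]
pop()->14, [35, 22, 11, 1]
push(29) -> [35, 22, 11, 1, 29]
push(46) -> [35, 22, 11, 1, 29, 46]
push(17) -> [35, 22, 11, 1, 29, 46, 17]

Final stack: [35, 22, 11, 1, 29, 46, 17]


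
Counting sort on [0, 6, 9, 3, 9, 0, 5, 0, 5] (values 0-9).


Input: [0, 6, 9, 3, 9, 0, 5, 0, 5]
Counts: [3, 0, 0, 1, 0, 2, 1, 0, 0, 2]

Sorted: [0, 0, 0, 3, 5, 5, 6, 9, 9]


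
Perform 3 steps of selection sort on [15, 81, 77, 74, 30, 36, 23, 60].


Initial: [15, 81, 77, 74, 30, 36, 23, 60]
Step 1: min=15 at 0
  Swap: [15, 81, 77, 74, 30, 36, 23, 60]
Step 2: min=23 at 6
  Swap: [15, 23, 77, 74, 30, 36, 81, 60]
Step 3: min=30 at 4
  Swap: [15, 23, 30, 74, 77, 36, 81, 60]

After 3 steps: [15, 23, 30, 74, 77, 36, 81, 60]


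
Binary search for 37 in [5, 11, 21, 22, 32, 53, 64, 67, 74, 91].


Step 1: lo=0, hi=9, mid=4, val=32
Step 2: lo=5, hi=9, mid=7, val=67
Step 3: lo=5, hi=6, mid=5, val=53

Not found


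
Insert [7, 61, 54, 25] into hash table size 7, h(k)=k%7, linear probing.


Insert 7: h=0 -> slot 0
Insert 61: h=5 -> slot 5
Insert 54: h=5, 1 probes -> slot 6
Insert 25: h=4 -> slot 4

Table: [7, None, None, None, 25, 61, 54]


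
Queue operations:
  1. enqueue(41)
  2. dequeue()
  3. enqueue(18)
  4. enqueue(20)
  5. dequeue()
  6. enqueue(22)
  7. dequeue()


enqueue(41) -> [41]
dequeue()->41, []
enqueue(18) -> [18]
enqueue(20) -> [18, 20]
dequeue()->18, [20]
enqueue(22) -> [20, 22]
dequeue()->20, [22]

Final queue: [22]


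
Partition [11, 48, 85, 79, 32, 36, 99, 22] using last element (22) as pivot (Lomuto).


Pivot: 22
  11 <= 22: advance i (no swap)
Place pivot at 1: [11, 22, 85, 79, 32, 36, 99, 48]

Partitioned: [11, 22, 85, 79, 32, 36, 99, 48]


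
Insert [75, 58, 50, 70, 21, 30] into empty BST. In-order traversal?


Insert 75: root
Insert 58: L from 75
Insert 50: L from 75 -> L from 58
Insert 70: L from 75 -> R from 58
Insert 21: L from 75 -> L from 58 -> L from 50
Insert 30: L from 75 -> L from 58 -> L from 50 -> R from 21

In-order: [21, 30, 50, 58, 70, 75]


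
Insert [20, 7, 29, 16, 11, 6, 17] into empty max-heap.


Insert 20: [20]
Insert 7: [20, 7]
Insert 29: [29, 7, 20]
Insert 16: [29, 16, 20, 7]
Insert 11: [29, 16, 20, 7, 11]
Insert 6: [29, 16, 20, 7, 11, 6]
Insert 17: [29, 16, 20, 7, 11, 6, 17]

Final heap: [29, 16, 20, 7, 11, 6, 17]


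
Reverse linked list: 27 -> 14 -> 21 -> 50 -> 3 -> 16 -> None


Step 1: curr=27, set curr.next=prev(None) | reversed so far: 27
Step 2: curr=14, set curr.next=prev(27) | reversed so far: 14 -> 27
Step 3: curr=21, set curr.next=prev(14) | reversed so far: 21 -> 14 -> 27
Step 4: curr=50, set curr.next=prev(21) | reversed so far: 50 -> 21 -> 14 -> 27
Step 5: curr=3, set curr.next=prev(50) | reversed so far: 3 -> 50 -> 21 -> 14 -> 27
Step 6: curr=16, set curr.next=prev(3) | reversed so far: 16 -> 3 -> 50 -> 21 -> 14 -> 27

16 -> 3 -> 50 -> 21 -> 14 -> 27 -> None


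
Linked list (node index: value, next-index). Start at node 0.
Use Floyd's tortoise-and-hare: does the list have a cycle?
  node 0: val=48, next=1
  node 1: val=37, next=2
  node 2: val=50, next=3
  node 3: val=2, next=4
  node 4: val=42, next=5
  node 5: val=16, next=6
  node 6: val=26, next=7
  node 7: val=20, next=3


Floyd's tortoise (slow, +1) and hare (fast, +2):
  init: slow=0, fast=0
  step 1: slow=1, fast=2
  step 2: slow=2, fast=4
  step 3: slow=3, fast=6
  step 4: slow=4, fast=3
  step 5: slow=5, fast=5
  slow == fast at node 5: cycle detected

Cycle: yes


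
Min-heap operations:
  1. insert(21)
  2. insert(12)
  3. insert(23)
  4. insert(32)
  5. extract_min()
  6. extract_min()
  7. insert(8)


insert(21) -> [21]
insert(12) -> [12, 21]
insert(23) -> [12, 21, 23]
insert(32) -> [12, 21, 23, 32]
extract_min()->12, [21, 32, 23]
extract_min()->21, [23, 32]
insert(8) -> [8, 32, 23]

Final heap: [8, 32, 23]


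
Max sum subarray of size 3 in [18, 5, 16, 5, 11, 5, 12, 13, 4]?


[0:3]: 39
[1:4]: 26
[2:5]: 32
[3:6]: 21
[4:7]: 28
[5:8]: 30
[6:9]: 29

Max: 39 at [0:3]
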